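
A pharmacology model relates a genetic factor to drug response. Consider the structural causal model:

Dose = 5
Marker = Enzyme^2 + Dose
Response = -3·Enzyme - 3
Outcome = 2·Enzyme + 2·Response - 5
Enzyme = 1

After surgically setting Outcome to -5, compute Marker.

do(Outcome=-5) replaces the equation Outcome = 2·Enzyme + 2·Response - 5 with the constant Outcome = -5.
Marker is not downstream of the intervention, so its value is determined by the original equations.
Marker = Enzyme^2 + Dose  [with Enzyme=1, Dose=5]  = 6

6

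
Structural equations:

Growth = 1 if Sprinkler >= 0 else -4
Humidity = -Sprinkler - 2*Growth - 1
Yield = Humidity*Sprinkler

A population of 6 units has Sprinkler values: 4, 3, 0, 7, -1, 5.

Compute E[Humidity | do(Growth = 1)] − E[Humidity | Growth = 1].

The intervention sets Growth=1 in all 6 units regardless of Sprinkler. Recomputing Humidity per unit gives -7, -6, -3, -10, -2, -8; average -6.
E[Humidity|Growth=1] averages over only the 5 units with Growth=1 (Sprinkler = 4, 3, 0, 7, 5): Humidity = -7, -6, -3, -10, -8, mean -6.8.
Difference = -6 − (-6.8) = 0.8.

0.8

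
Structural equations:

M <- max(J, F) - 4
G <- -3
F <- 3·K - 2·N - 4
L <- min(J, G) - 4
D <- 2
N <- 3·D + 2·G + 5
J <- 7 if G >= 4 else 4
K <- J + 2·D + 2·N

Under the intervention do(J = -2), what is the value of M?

The intervention breaks the incoming arrows to J: J <- 7 if G >= 4 else 4 no longer applies, and J = -2.
N = 3·D + 2·G + 5  [with D=2, G=-3]  = 5
K = J + 2·D + 2·N  [with J=-2, D=2, N=5]  = 12
F = 3·K - 2·N - 4  [with K=12, N=5]  = 22
M = max(J, F) - 4  [with J=-2, F=22]  = 18

18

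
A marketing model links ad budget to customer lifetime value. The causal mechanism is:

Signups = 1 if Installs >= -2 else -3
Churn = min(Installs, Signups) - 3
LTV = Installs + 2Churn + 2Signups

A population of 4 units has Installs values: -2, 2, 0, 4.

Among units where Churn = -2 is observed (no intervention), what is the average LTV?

Observing Churn=-2 restricts to units where Churn's equation naturally yields -2: Installs ∈ {2, 4}. In that subpopulation LTV = 0, 2, mean 1.

1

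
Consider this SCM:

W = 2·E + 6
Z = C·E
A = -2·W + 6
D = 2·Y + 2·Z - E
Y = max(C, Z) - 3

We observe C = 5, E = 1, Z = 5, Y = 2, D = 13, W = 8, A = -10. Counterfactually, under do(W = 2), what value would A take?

2

Intervening sets W = 2 and removes its equation (W = 2·E + 6).
A = -2·W + 6  [with W=2]  = 2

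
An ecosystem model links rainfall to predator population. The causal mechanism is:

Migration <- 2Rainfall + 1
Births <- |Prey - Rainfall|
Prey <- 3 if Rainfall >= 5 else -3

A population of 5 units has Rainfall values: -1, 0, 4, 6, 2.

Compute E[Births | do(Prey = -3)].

The intervention sets Prey=-3 in all 5 units regardless of Rainfall. Recomputing Births per unit gives 2, 3, 7, 9, 5; average 5.2.

5.2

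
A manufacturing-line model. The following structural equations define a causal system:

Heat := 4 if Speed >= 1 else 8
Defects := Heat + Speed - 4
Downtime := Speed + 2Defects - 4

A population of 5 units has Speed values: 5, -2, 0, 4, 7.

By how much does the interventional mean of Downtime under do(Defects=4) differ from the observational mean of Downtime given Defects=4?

Every unit gets Defects=4 under the intervention. Downtime values become 9, 2, 4, 8, 11; E[Downtime|do(Defects=4)] = 6.8.
Conditioning on Defects=4 selects the 2 unit(s) with Speed ∈ {0, 4}. Their Downtime values: 4, 8. Mean = 6.
Difference = 6.8 − 6 = 0.8.

0.8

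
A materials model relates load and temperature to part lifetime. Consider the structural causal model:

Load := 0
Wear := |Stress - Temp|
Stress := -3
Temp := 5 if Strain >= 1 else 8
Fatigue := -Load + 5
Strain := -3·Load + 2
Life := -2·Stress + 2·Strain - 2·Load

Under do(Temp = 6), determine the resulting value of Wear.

9

Intervening sets Temp = 6 and removes its equation (Temp := 5 if Strain >= 1 else 8).
Wear = |Stress - Temp|  [with Stress=-3, Temp=6]  = 9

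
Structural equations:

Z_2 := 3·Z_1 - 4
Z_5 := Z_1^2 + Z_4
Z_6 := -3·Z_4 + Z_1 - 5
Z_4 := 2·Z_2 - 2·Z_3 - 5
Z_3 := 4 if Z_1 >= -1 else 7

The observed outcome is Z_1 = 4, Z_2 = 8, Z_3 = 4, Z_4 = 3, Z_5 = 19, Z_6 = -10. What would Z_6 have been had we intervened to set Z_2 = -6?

Under do(Z_2=-6), the mechanism Z_2 := 3·Z_1 - 4 is discarded; Z_2 is fixed at -6.
Z_3 = 4 if Z_1 >= -1 else 7  [with Z_1=4]  = 4
Z_4 = 2·Z_2 - 2·Z_3 - 5  [with Z_2=-6, Z_3=4]  = -25
Z_6 = -3·Z_4 + Z_1 - 5  [with Z_4=-25, Z_1=4]  = 74

74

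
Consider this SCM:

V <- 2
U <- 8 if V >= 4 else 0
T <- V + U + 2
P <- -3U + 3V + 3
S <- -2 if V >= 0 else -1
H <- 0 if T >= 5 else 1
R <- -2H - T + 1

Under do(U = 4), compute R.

Under do(U=4), the mechanism U <- 8 if V >= 4 else 0 is discarded; U is fixed at 4.
T = V + U + 2  [with V=2, U=4]  = 8
H = 0 if T >= 5 else 1  [with T=8]  = 0
R = -2H - T + 1  [with H=0, T=8]  = -7

-7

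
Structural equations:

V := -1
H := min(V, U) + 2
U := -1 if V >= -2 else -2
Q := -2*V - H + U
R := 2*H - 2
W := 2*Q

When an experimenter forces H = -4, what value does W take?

10

The intervention breaks the incoming arrows to H: H := min(V, U) + 2 no longer applies, and H = -4.
U = -1 if V >= -2 else -2  [with V=-1]  = -1
Q = -2*V - H + U  [with V=-1, H=-4, U=-1]  = 5
W = 2*Q  [with Q=5]  = 10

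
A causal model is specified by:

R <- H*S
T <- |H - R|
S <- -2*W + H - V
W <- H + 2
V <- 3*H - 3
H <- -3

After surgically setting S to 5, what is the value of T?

Under do(S=5), the mechanism S <- -2*W + H - V is discarded; S is fixed at 5.
R = H*S  [with H=-3, S=5]  = -15
T = |H - R|  [with H=-3, R=-15]  = 12

12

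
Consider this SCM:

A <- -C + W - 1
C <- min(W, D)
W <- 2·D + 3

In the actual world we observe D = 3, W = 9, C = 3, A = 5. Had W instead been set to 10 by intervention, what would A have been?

6

Under do(W=10), the mechanism W <- 2·D + 3 is discarded; W is fixed at 10.
C = min(W, D)  [with W=10, D=3]  = 3
A = -C + W - 1  [with C=3, W=10]  = 6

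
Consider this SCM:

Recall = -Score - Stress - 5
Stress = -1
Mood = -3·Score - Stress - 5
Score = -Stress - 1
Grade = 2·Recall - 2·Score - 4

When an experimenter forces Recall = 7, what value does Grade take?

10

Intervening sets Recall = 7 and removes its equation (Recall = -Score - Stress - 5).
Score = -Stress - 1  [with Stress=-1]  = 0
Grade = 2·Recall - 2·Score - 4  [with Recall=7, Score=0]  = 10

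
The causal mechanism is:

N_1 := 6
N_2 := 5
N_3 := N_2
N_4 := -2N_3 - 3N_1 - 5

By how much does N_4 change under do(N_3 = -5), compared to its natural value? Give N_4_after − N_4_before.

20

The intervention breaks the incoming arrows to N_3: N_3 := N_2 no longer applies, and N_3 = -5.
N_4 = -2N_3 - 3N_1 - 5  [with N_3=-5, N_1=6]  = -13
Without intervention: N_3 = N_2  [with N_2=5]  = 5; N_4 = -2N_3 - 3N_1 - 5  [with N_3=5, N_1=6]  = -33.
Change = -13 − (-33) = 20.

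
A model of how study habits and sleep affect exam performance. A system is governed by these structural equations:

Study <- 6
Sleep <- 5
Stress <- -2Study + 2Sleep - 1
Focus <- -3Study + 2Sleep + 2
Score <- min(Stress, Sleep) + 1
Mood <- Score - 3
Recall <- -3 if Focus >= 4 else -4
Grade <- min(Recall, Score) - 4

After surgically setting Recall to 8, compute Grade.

-6

do(Recall=8) replaces the equation Recall <- -3 if Focus >= 4 else -4 with the constant Recall = 8.
Stress = -2Study + 2Sleep - 1  [with Study=6, Sleep=5]  = -3
Score = min(Stress, Sleep) + 1  [with Stress=-3, Sleep=5]  = -2
Grade = min(Recall, Score) - 4  [with Recall=8, Score=-2]  = -6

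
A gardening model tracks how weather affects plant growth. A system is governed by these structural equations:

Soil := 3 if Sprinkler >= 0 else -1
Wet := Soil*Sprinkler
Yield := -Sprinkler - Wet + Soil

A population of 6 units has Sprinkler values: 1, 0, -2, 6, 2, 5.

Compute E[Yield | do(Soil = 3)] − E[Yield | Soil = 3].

3.2

do(Soil=3) breaks Soil's dependence on Sprinkler. With Soil=3 fixed, Yield across the units is -1, 3, 11, -21, -5, -17, mean -5.
Observing Soil=3 restricts to units where Soil's equation naturally yields 3: Sprinkler ∈ {1, 0, 6, 2, 5}. In that subpopulation Yield = -1, 3, -21, -5, -17, mean -8.2.
Difference = -5 − (-8.2) = 3.2.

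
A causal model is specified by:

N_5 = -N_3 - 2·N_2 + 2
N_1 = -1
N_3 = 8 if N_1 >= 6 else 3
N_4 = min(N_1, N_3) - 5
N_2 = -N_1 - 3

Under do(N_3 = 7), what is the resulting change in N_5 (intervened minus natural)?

do(N_3=7) replaces the equation N_3 = 8 if N_1 >= 6 else 3 with the constant N_3 = 7.
N_2 = -N_1 - 3  [with N_1=-1]  = -2
N_5 = -N_3 - 2·N_2 + 2  [with N_3=7, N_2=-2]  = -1
Without intervention: N_2 = -N_1 - 3  [with N_1=-1]  = -2; N_3 = 8 if N_1 >= 6 else 3  [with N_1=-1]  = 3; N_5 = -N_3 - 2·N_2 + 2  [with N_3=3, N_2=-2]  = 3.
Change = -1 − 3 = -4.

-4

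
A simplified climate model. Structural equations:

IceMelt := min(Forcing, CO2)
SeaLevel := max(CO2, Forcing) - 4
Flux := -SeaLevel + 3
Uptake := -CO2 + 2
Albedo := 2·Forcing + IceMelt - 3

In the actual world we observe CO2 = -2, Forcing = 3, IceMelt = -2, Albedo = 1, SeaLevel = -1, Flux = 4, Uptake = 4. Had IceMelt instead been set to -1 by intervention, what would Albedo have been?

The intervention breaks the incoming arrows to IceMelt: IceMelt := min(Forcing, CO2) no longer applies, and IceMelt = -1.
Albedo = 2·Forcing + IceMelt - 3  [with Forcing=3, IceMelt=-1]  = 2

2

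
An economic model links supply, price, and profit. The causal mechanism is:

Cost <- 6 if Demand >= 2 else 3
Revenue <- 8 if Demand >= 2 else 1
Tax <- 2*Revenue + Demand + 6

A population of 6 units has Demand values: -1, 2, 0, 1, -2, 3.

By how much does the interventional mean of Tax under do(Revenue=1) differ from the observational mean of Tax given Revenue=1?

The intervention sets Revenue=1 in all 6 units regardless of Demand. Recomputing Tax per unit gives 7, 10, 8, 9, 6, 11; average 8.5.
E[Tax|Revenue=1] averages over only the 4 units with Revenue=1 (Demand = -1, 0, 1, -2): Tax = 7, 8, 9, 6, mean 7.5.
Difference = 8.5 − 7.5 = 1.

1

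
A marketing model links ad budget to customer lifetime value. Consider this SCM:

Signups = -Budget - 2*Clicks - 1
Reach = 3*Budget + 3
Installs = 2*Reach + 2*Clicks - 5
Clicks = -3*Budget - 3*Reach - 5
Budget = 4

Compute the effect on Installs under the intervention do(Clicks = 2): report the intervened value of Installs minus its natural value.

The intervention breaks the incoming arrows to Clicks: Clicks = -3*Budget - 3*Reach - 5 no longer applies, and Clicks = 2.
Reach = 3*Budget + 3  [with Budget=4]  = 15
Installs = 2*Reach + 2*Clicks - 5  [with Reach=15, Clicks=2]  = 29
Without intervention: Reach = 3*Budget + 3  [with Budget=4]  = 15; Clicks = -3*Budget - 3*Reach - 5  [with Budget=4, Reach=15]  = -62; Installs = 2*Reach + 2*Clicks - 5  [with Reach=15, Clicks=-62]  = -99.
Change = 29 − (-99) = 128.

128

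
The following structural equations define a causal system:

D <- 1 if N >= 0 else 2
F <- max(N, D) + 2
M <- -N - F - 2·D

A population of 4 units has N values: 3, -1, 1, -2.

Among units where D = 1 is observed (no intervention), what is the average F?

E[F|D=1] averages over only the 2 units with D=1 (N = 3, 1): F = 5, 3, mean 4.

4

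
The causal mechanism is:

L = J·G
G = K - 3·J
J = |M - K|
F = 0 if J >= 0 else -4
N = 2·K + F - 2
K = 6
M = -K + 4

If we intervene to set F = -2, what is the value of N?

8

The intervention breaks the incoming arrows to F: F = 0 if J >= 0 else -4 no longer applies, and F = -2.
N = 2·K + F - 2  [with K=6, F=-2]  = 8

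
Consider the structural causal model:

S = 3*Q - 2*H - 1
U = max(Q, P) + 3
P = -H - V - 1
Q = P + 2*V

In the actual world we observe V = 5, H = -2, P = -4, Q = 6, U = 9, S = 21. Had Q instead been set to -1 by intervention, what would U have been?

2

Intervening sets Q = -1 and removes its equation (Q = P + 2*V).
P = -H - V - 1  [with H=-2, V=5]  = -4
U = max(Q, P) + 3  [with Q=-1, P=-4]  = 2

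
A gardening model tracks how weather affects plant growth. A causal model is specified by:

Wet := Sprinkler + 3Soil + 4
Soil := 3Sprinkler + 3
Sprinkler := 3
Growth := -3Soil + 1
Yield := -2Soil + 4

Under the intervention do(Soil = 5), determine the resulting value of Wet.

22

The intervention breaks the incoming arrows to Soil: Soil := 3Sprinkler + 3 no longer applies, and Soil = 5.
Wet = Sprinkler + 3Soil + 4  [with Sprinkler=3, Soil=5]  = 22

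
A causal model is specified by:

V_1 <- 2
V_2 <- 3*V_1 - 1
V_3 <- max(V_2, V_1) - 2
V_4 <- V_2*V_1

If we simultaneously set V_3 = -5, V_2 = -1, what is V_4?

The joint intervention fixes V_3 = -5, V_2 = -1, removing each variable's own equation.
V_4 = V_2*V_1  [with V_2=-1, V_1=2]  = -2

-2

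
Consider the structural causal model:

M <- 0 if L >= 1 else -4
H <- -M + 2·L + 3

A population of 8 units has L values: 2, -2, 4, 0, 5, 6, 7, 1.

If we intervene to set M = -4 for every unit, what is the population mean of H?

do(M=-4) breaks M's dependence on L. With M=-4 fixed, H across the units is 11, 3, 15, 7, 17, 19, 21, 9, mean 12.75.

12.75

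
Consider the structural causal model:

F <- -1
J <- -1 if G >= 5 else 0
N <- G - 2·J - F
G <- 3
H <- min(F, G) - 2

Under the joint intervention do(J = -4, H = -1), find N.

The joint intervention fixes J = -4, H = -1, removing each variable's own equation.
N = G - 2·J - F  [with G=3, J=-4, F=-1]  = 12

12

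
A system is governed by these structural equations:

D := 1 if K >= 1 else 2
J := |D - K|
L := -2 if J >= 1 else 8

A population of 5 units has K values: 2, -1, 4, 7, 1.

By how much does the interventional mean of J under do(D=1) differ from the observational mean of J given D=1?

-0.1

do(D=1) breaks D's dependence on K. With D=1 fixed, J across the units is 1, 2, 3, 6, 0, mean 2.4.
Observing D=1 restricts to units where D's equation naturally yields 1: K ∈ {2, 4, 7, 1}. In that subpopulation J = 1, 3, 6, 0, mean 2.5.
Difference = 2.4 − 2.5 = -0.1.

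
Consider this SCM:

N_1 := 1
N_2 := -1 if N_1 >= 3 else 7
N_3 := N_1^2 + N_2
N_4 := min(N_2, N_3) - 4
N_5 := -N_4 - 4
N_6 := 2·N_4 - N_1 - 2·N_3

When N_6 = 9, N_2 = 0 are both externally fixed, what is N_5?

The joint intervention fixes N_6 = 9, N_2 = 0, removing each variable's own equation.
N_3 = N_1^2 + N_2  [with N_1=1, N_2=0]  = 1
N_4 = min(N_2, N_3) - 4  [with N_2=0, N_3=1]  = -4
N_5 = -N_4 - 4  [with N_4=-4]  = 0

0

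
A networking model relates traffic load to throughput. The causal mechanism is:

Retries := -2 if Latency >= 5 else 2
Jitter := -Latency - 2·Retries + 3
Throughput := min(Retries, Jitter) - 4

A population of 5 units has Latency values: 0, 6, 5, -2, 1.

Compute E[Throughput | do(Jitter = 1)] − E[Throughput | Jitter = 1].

0.3

do(Jitter=1) breaks Jitter's dependence on Latency. With Jitter=1 fixed, Throughput across the units is -3, -6, -6, -3, -3, mean -4.2.
E[Throughput|Jitter=1] averages over only the 2 units with Jitter=1 (Latency = 6, -2): Throughput = -6, -3, mean -4.5.
Difference = -4.2 − (-4.5) = 0.3.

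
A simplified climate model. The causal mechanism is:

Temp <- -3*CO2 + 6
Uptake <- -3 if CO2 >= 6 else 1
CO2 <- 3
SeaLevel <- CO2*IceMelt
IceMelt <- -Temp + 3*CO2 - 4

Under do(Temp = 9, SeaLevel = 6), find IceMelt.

-4

The joint intervention fixes Temp = 9, SeaLevel = 6, removing each variable's own equation.
IceMelt = -Temp + 3*CO2 - 4  [with Temp=9, CO2=3]  = -4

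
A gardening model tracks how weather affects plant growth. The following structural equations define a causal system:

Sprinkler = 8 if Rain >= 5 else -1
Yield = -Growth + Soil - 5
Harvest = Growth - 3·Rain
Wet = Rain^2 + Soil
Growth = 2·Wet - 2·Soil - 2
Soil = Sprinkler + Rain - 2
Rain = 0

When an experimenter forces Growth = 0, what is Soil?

-3

do(Growth=0) replaces the equation Growth = 2·Wet - 2·Soil - 2 with the constant Growth = 0.
Soil is not downstream of the intervention, so its value is determined by the original equations.
Sprinkler = 8 if Rain >= 5 else -1  [with Rain=0]  = -1
Soil = Sprinkler + Rain - 2  [with Sprinkler=-1, Rain=0]  = -3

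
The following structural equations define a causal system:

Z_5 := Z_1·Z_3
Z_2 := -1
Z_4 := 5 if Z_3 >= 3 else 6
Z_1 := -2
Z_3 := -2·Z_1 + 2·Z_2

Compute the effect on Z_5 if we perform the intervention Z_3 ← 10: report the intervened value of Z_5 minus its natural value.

-16

do(Z_3=10) replaces the equation Z_3 := -2·Z_1 + 2·Z_2 with the constant Z_3 = 10.
Z_5 = Z_1·Z_3  [with Z_1=-2, Z_3=10]  = -20
Without intervention: Z_3 = -2·Z_1 + 2·Z_2  [with Z_1=-2, Z_2=-1]  = 2; Z_5 = Z_1·Z_3  [with Z_1=-2, Z_3=2]  = -4.
Change = -20 − (-4) = -16.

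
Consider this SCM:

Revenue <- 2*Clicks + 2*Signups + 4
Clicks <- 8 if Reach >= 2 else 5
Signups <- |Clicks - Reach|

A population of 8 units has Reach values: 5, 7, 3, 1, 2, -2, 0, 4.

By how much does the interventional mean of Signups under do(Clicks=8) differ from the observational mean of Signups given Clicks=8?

The intervention sets Clicks=8 in all 8 units regardless of Reach. Recomputing Signups per unit gives 3, 1, 5, 7, 6, 10, 8, 4; average 5.5.
Conditioning on Clicks=8 selects the 5 unit(s) with Reach ∈ {5, 7, 3, 2, 4}. Their Signups values: 3, 1, 5, 6, 4. Mean = 3.8.
Difference = 5.5 − 3.8 = 1.7.

1.7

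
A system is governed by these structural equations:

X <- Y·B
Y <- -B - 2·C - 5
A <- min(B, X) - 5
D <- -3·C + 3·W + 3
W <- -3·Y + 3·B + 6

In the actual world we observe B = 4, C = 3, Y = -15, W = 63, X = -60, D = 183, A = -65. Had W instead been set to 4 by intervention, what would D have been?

6

Under do(W=4), the mechanism W <- -3·Y + 3·B + 6 is discarded; W is fixed at 4.
D = -3·C + 3·W + 3  [with C=3, W=4]  = 6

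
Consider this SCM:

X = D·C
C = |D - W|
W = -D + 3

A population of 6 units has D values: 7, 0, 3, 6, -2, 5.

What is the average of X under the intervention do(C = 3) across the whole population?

Under do(C=3), C's equation is replaced by C=3 for every unit. Per-unit X: 21, 0, 9, 18, -6, 15. Mean = 9.5.

9.5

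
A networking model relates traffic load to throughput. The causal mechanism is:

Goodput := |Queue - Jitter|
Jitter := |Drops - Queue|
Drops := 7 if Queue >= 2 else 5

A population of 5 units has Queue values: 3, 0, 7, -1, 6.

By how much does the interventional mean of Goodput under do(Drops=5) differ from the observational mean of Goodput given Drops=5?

-1.4

do(Drops=5) breaks Drops's dependence on Queue. With Drops=5 fixed, Goodput across the units is 1, 5, 5, 7, 5, mean 4.6.
Conditioning on Drops=5 selects the 2 unit(s) with Queue ∈ {0, -1}. Their Goodput values: 5, 7. Mean = 6.
Difference = 4.6 − 6 = -1.4.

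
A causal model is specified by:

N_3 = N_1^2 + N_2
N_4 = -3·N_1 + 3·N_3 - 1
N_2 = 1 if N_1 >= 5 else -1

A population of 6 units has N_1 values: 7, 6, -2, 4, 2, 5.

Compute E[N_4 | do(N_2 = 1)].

Under do(N_2=1), N_2's equation is replaced by N_2=1 for every unit. Per-unit N_4: 128, 92, 20, 38, 8, 62. Mean = 58.

58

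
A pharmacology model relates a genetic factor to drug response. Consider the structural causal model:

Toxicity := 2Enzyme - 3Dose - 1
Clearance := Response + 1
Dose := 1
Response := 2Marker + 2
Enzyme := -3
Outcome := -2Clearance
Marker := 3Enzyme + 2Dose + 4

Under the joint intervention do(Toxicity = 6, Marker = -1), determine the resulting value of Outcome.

The joint intervention fixes Toxicity = 6, Marker = -1, removing each variable's own equation.
Response = 2Marker + 2  [with Marker=-1]  = 0
Clearance = Response + 1  [with Response=0]  = 1
Outcome = -2Clearance  [with Clearance=1]  = -2

-2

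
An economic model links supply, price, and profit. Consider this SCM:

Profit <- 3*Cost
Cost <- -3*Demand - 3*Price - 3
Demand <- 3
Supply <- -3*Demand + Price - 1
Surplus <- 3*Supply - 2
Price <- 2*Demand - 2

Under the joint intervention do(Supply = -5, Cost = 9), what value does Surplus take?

-17

Setting Supply = -5, Cost = 9 by intervention discards those variables' equations.
Surplus = 3*Supply - 2  [with Supply=-5]  = -17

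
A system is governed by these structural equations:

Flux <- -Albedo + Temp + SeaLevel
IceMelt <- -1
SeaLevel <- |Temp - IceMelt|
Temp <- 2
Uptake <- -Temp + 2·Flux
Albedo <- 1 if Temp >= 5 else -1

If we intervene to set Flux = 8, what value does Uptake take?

The intervention breaks the incoming arrows to Flux: Flux <- -Albedo + Temp + SeaLevel no longer applies, and Flux = 8.
Uptake = -Temp + 2·Flux  [with Temp=2, Flux=8]  = 14

14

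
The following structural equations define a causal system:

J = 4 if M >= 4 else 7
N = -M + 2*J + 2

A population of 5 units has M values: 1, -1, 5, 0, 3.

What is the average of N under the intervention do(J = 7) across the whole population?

14.4

do(J=7) breaks J's dependence on M. With J=7 fixed, N across the units is 15, 17, 11, 16, 13, mean 14.4.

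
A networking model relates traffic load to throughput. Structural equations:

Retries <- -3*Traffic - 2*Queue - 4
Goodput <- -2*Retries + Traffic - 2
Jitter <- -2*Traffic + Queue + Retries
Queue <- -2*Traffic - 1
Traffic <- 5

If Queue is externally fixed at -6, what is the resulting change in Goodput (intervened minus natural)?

do(Queue=-6) replaces the equation Queue <- -2*Traffic - 1 with the constant Queue = -6.
Retries = -3*Traffic - 2*Queue - 4  [with Traffic=5, Queue=-6]  = -7
Goodput = -2*Retries + Traffic - 2  [with Retries=-7, Traffic=5]  = 17
Without intervention: Queue = -2*Traffic - 1  [with Traffic=5]  = -11; Retries = -3*Traffic - 2*Queue - 4  [with Traffic=5, Queue=-11]  = 3; Goodput = -2*Retries + Traffic - 2  [with Retries=3, Traffic=5]  = -3.
Change = 17 − (-3) = 20.

20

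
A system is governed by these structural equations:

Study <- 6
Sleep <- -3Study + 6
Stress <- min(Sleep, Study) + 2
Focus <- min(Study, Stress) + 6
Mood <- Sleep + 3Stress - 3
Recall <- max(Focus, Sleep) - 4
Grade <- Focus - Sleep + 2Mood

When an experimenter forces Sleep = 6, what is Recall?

Under do(Sleep=6), the mechanism Sleep <- -3Study + 6 is discarded; Sleep is fixed at 6.
Stress = min(Sleep, Study) + 2  [with Sleep=6, Study=6]  = 8
Focus = min(Study, Stress) + 6  [with Study=6, Stress=8]  = 12
Recall = max(Focus, Sleep) - 4  [with Focus=12, Sleep=6]  = 8

8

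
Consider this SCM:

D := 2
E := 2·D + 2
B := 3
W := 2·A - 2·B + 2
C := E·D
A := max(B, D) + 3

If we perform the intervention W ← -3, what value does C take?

12

The intervention breaks the incoming arrows to W: W := 2·A - 2·B + 2 no longer applies, and W = -3.
Since C is not a descendant of the intervened variable, it is unaffected.
E = 2·D + 2  [with D=2]  = 6
C = E·D  [with E=6, D=2]  = 12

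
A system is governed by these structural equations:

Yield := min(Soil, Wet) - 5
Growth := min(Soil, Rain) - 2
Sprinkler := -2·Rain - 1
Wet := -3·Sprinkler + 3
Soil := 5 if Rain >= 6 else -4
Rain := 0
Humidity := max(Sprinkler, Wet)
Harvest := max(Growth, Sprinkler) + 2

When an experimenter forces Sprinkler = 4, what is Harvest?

do(Sprinkler=4) replaces the equation Sprinkler := -2·Rain - 1 with the constant Sprinkler = 4.
Soil = 5 if Rain >= 6 else -4  [with Rain=0]  = -4
Growth = min(Soil, Rain) - 2  [with Soil=-4, Rain=0]  = -6
Harvest = max(Growth, Sprinkler) + 2  [with Growth=-6, Sprinkler=4]  = 6

6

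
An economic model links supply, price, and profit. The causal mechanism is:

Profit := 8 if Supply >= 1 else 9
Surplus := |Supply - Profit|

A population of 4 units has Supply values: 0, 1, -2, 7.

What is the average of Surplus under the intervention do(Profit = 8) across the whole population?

The intervention sets Profit=8 in all 4 units regardless of Supply. Recomputing Surplus per unit gives 8, 7, 10, 1; average 6.5.

6.5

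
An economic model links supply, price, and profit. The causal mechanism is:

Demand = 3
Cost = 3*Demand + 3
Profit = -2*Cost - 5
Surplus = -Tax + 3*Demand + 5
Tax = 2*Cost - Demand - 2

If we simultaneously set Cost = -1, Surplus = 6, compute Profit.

-3

The joint intervention fixes Cost = -1, Surplus = 6, removing each variable's own equation.
Profit = -2*Cost - 5  [with Cost=-1]  = -3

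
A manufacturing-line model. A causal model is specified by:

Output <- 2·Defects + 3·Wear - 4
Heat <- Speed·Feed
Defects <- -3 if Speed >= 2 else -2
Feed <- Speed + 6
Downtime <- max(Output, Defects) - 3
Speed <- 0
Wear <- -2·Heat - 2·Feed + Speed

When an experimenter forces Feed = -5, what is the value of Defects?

do(Feed=-5) replaces the equation Feed <- Speed + 6 with the constant Feed = -5.
Since Defects is not a descendant of the intervened variable, it is unaffected.
Defects = -3 if Speed >= 2 else -2  [with Speed=0]  = -2

-2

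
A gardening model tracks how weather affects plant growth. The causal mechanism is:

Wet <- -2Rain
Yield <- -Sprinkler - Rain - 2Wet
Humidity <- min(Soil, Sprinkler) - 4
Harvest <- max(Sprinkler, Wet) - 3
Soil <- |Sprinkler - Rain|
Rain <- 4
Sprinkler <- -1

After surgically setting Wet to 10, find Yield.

-23

Under do(Wet=10), the mechanism Wet <- -2Rain is discarded; Wet is fixed at 10.
Yield = -Sprinkler - Rain - 2Wet  [with Sprinkler=-1, Rain=4, Wet=10]  = -23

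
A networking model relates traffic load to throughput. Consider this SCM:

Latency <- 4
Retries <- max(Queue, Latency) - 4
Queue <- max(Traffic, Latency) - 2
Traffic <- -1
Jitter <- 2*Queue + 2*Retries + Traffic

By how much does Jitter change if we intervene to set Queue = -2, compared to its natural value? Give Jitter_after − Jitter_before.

-8

do(Queue=-2) replaces the equation Queue <- max(Traffic, Latency) - 2 with the constant Queue = -2.
Retries = max(Queue, Latency) - 4  [with Queue=-2, Latency=4]  = 0
Jitter = 2*Queue + 2*Retries + Traffic  [with Queue=-2, Retries=0, Traffic=-1]  = -5
Without intervention: Queue = max(Traffic, Latency) - 2  [with Traffic=-1, Latency=4]  = 2; Retries = max(Queue, Latency) - 4  [with Queue=2, Latency=4]  = 0; Jitter = 2*Queue + 2*Retries + Traffic  [with Queue=2, Retries=0, Traffic=-1]  = 3.
Change = -5 − 3 = -8.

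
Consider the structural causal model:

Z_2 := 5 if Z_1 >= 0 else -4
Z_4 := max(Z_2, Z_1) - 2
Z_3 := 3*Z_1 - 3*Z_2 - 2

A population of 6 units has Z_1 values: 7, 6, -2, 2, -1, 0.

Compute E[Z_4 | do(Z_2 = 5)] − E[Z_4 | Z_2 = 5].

Under do(Z_2=5), Z_2's equation is replaced by Z_2=5 for every unit. Per-unit Z_4: 5, 4, 3, 3, 3, 3. Mean = 3.5.
E[Z_4|Z_2=5] averages over only the 4 units with Z_2=5 (Z_1 = 7, 6, 2, 0): Z_4 = 5, 4, 3, 3, mean 3.75.
Difference = 3.5 − 3.75 = -0.25.

-0.25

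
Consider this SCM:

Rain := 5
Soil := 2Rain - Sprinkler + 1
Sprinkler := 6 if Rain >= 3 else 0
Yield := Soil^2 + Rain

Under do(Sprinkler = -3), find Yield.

201

Under do(Sprinkler=-3), the mechanism Sprinkler := 6 if Rain >= 3 else 0 is discarded; Sprinkler is fixed at -3.
Soil = 2Rain - Sprinkler + 1  [with Rain=5, Sprinkler=-3]  = 14
Yield = Soil^2 + Rain  [with Soil=14, Rain=5]  = 201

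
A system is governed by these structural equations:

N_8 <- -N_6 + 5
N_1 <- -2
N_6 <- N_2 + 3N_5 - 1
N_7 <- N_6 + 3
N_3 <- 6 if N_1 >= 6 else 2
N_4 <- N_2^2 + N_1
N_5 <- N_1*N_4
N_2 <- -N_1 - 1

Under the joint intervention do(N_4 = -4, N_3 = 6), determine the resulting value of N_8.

-19

The joint intervention fixes N_4 = -4, N_3 = 6, removing each variable's own equation.
N_2 = -N_1 - 1  [with N_1=-2]  = 1
N_5 = N_1*N_4  [with N_1=-2, N_4=-4]  = 8
N_6 = N_2 + 3N_5 - 1  [with N_2=1, N_5=8]  = 24
N_8 = -N_6 + 5  [with N_6=24]  = -19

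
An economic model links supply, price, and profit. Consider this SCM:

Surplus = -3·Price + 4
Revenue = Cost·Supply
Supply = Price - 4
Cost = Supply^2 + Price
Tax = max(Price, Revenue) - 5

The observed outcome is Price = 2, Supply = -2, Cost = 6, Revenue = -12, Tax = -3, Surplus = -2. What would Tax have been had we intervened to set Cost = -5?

5

do(Cost=-5) replaces the equation Cost = Supply^2 + Price with the constant Cost = -5.
Supply = Price - 4  [with Price=2]  = -2
Revenue = Cost·Supply  [with Cost=-5, Supply=-2]  = 10
Tax = max(Price, Revenue) - 5  [with Price=2, Revenue=10]  = 5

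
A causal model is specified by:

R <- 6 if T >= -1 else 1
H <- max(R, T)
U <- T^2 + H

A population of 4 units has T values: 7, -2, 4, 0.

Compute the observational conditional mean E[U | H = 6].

14

E[U|H=6] averages over only the 2 units with H=6 (T = 4, 0): U = 22, 6, mean 14.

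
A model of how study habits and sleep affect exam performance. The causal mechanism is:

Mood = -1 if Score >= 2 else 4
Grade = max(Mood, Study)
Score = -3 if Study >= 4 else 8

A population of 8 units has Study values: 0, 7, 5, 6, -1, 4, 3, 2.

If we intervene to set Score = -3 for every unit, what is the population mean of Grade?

4.75

The intervention sets Score=-3 in all 8 units regardless of Study. Recomputing Grade per unit gives 4, 7, 5, 6, 4, 4, 4, 4; average 4.75.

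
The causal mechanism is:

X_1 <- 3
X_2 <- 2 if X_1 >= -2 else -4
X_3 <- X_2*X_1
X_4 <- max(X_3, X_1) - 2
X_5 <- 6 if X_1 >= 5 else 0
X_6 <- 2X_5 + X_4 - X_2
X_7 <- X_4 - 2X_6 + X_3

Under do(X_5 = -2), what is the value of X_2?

2

Under do(X_5=-2), the mechanism X_5 <- 6 if X_1 >= 5 else 0 is discarded; X_5 is fixed at -2.
No directed path runs from X_5 to X_2, so X_2 keeps its natural value.
X_2 = 2 if X_1 >= -2 else -4  [with X_1=3]  = 2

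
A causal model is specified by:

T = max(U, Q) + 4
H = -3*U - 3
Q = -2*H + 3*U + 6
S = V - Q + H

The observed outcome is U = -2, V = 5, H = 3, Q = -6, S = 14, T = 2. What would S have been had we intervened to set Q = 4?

4

Intervening sets Q = 4 and removes its equation (Q = -2*H + 3*U + 6).
H = -3*U - 3  [with U=-2]  = 3
S = V - Q + H  [with V=5, Q=4, H=3]  = 4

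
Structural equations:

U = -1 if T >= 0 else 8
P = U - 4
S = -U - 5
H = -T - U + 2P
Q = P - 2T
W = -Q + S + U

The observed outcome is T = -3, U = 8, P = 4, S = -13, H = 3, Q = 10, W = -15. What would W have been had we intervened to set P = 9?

The intervention breaks the incoming arrows to P: P = U - 4 no longer applies, and P = 9.
U = -1 if T >= 0 else 8  [with T=-3]  = 8
S = -U - 5  [with U=8]  = -13
Q = P - 2T  [with P=9, T=-3]  = 15
W = -Q + S + U  [with Q=15, S=-13, U=8]  = -20

-20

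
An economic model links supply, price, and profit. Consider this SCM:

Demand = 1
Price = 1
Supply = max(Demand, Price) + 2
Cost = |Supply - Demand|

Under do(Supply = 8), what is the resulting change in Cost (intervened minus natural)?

The intervention breaks the incoming arrows to Supply: Supply = max(Demand, Price) + 2 no longer applies, and Supply = 8.
Cost = |Supply - Demand|  [with Supply=8, Demand=1]  = 7
Without intervention: Supply = max(Demand, Price) + 2  [with Demand=1, Price=1]  = 3; Cost = |Supply - Demand|  [with Supply=3, Demand=1]  = 2.
Change = 7 − 2 = 5.

5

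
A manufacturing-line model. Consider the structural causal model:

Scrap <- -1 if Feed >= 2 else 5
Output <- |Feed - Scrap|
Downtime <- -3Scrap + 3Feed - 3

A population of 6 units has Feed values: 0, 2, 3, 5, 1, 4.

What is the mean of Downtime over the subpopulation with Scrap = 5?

-16.5

Observing Scrap=5 restricts to units where Scrap's equation naturally yields 5: Feed ∈ {0, 1}. In that subpopulation Downtime = -18, -15, mean -16.5.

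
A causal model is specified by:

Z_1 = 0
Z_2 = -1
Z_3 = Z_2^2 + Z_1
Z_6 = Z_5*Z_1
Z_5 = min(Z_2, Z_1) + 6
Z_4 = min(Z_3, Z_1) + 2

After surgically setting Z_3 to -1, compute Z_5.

do(Z_3=-1) replaces the equation Z_3 = Z_2^2 + Z_1 with the constant Z_3 = -1.
Z_5 is not downstream of the intervention, so its value is determined by the original equations.
Z_5 = min(Z_2, Z_1) + 6  [with Z_2=-1, Z_1=0]  = 5

5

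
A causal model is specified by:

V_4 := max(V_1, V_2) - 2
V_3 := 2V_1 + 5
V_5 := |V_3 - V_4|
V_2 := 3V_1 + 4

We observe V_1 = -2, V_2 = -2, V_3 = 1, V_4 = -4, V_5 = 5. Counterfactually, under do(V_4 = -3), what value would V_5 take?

Intervening sets V_4 = -3 and removes its equation (V_4 := max(V_1, V_2) - 2).
V_3 = 2V_1 + 5  [with V_1=-2]  = 1
V_5 = |V_3 - V_4|  [with V_3=1, V_4=-3]  = 4

4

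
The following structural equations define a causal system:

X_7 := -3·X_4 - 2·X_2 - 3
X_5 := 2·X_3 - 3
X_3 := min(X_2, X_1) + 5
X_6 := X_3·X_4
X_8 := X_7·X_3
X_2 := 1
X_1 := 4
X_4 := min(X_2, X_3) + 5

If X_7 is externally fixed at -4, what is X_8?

-24

do(X_7=-4) replaces the equation X_7 := -3·X_4 - 2·X_2 - 3 with the constant X_7 = -4.
X_3 = min(X_2, X_1) + 5  [with X_2=1, X_1=4]  = 6
X_8 = X_7·X_3  [with X_7=-4, X_3=6]  = -24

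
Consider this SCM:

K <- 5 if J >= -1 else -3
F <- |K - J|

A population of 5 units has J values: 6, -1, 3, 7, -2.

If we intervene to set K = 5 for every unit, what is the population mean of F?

3.6

Every unit gets K=5 under the intervention. F values become 1, 6, 2, 2, 7; E[F|do(K=5)] = 3.6.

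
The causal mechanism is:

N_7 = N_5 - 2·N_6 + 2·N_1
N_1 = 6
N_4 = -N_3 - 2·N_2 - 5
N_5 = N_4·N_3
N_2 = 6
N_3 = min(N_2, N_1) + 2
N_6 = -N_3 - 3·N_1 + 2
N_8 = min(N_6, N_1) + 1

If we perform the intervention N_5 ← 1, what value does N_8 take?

-23

do(N_5=1) replaces the equation N_5 = N_4·N_3 with the constant N_5 = 1.
N_8 is not downstream of the intervention, so its value is determined by the original equations.
N_3 = min(N_2, N_1) + 2  [with N_2=6, N_1=6]  = 8
N_6 = -N_3 - 3·N_1 + 2  [with N_3=8, N_1=6]  = -24
N_8 = min(N_6, N_1) + 1  [with N_6=-24, N_1=6]  = -23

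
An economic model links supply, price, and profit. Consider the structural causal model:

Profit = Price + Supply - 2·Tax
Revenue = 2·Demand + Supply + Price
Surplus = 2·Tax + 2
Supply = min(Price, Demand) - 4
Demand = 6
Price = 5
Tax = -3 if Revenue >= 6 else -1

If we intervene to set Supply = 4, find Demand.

Under do(Supply=4), the mechanism Supply = min(Price, Demand) - 4 is discarded; Supply is fixed at 4.
Demand is not downstream of the intervention, so its value is determined by the original equations.

6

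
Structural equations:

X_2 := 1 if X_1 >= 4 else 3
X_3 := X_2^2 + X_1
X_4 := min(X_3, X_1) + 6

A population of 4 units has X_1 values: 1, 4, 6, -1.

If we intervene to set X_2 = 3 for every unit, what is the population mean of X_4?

8.5

Under do(X_2=3), X_2's equation is replaced by X_2=3 for every unit. Per-unit X_4: 7, 10, 12, 5. Mean = 8.5.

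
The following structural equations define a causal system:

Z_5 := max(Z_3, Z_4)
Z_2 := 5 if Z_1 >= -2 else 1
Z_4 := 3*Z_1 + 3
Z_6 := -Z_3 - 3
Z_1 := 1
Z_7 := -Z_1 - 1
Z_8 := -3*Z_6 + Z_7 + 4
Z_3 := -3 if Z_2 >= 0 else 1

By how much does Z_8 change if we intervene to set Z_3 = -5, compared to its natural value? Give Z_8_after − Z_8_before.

-6

The intervention breaks the incoming arrows to Z_3: Z_3 := -3 if Z_2 >= 0 else 1 no longer applies, and Z_3 = -5.
Z_6 = -Z_3 - 3  [with Z_3=-5]  = 2
Z_7 = -Z_1 - 1  [with Z_1=1]  = -2
Z_8 = -3*Z_6 + Z_7 + 4  [with Z_6=2, Z_7=-2]  = -4
Without intervention: Z_2 = 5 if Z_1 >= -2 else 1  [with Z_1=1]  = 5; Z_3 = -3 if Z_2 >= 0 else 1  [with Z_2=5]  = -3; Z_6 = -Z_3 - 3  [with Z_3=-3]  = 0; Z_7 = -Z_1 - 1  [with Z_1=1]  = -2; Z_8 = -3*Z_6 + Z_7 + 4  [with Z_6=0, Z_7=-2]  = 2.
Change = -4 − 2 = -6.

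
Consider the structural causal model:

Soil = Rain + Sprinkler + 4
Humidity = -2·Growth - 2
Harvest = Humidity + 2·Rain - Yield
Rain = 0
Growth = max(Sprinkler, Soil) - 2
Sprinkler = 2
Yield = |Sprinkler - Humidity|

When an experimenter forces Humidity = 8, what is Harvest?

Under do(Humidity=8), the mechanism Humidity = -2·Growth - 2 is discarded; Humidity is fixed at 8.
Yield = |Sprinkler - Humidity|  [with Sprinkler=2, Humidity=8]  = 6
Harvest = Humidity + 2·Rain - Yield  [with Humidity=8, Rain=0, Yield=6]  = 2

2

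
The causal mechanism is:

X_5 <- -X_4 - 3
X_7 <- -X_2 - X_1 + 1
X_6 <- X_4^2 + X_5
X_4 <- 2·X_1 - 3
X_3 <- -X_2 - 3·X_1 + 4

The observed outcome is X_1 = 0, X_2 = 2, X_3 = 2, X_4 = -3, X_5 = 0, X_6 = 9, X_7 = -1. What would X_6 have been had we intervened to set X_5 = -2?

7

The intervention breaks the incoming arrows to X_5: X_5 <- -X_4 - 3 no longer applies, and X_5 = -2.
X_4 = 2·X_1 - 3  [with X_1=0]  = -3
X_6 = X_4^2 + X_5  [with X_4=-3, X_5=-2]  = 7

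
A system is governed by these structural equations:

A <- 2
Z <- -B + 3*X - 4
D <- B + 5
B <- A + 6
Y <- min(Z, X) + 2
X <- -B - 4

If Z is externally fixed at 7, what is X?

do(Z=7) replaces the equation Z <- -B + 3*X - 4 with the constant Z = 7.
X is not downstream of the intervention, so its value is determined by the original equations.
B = A + 6  [with A=2]  = 8
X = -B - 4  [with B=8]  = -12

-12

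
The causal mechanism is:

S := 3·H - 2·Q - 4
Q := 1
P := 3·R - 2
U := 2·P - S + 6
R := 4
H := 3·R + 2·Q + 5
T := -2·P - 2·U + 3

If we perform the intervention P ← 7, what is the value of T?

The intervention breaks the incoming arrows to P: P := 3·R - 2 no longer applies, and P = 7.
H = 3·R + 2·Q + 5  [with R=4, Q=1]  = 19
S = 3·H - 2·Q - 4  [with H=19, Q=1]  = 51
U = 2·P - S + 6  [with P=7, S=51]  = -31
T = -2·P - 2·U + 3  [with P=7, U=-31]  = 51

51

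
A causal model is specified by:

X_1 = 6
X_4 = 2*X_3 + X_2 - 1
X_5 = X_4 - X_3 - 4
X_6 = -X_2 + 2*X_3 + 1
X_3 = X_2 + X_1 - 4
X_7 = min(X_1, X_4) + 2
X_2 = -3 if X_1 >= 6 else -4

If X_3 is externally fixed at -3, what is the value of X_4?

-10

The intervention breaks the incoming arrows to X_3: X_3 = X_2 + X_1 - 4 no longer applies, and X_3 = -3.
X_2 = -3 if X_1 >= 6 else -4  [with X_1=6]  = -3
X_4 = 2*X_3 + X_2 - 1  [with X_3=-3, X_2=-3]  = -10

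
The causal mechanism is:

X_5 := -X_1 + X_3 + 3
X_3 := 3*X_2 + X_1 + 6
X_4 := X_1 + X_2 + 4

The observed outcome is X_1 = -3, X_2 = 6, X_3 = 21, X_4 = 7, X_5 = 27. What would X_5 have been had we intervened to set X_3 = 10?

do(X_3=10) replaces the equation X_3 := 3*X_2 + X_1 + 6 with the constant X_3 = 10.
X_5 = -X_1 + X_3 + 3  [with X_1=-3, X_3=10]  = 16

16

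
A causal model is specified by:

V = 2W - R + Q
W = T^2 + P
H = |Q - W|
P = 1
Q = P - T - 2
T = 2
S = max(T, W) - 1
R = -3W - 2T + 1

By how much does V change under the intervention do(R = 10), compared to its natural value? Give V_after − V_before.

do(R=10) replaces the equation R = -3W - 2T + 1 with the constant R = 10.
W = T^2 + P  [with T=2, P=1]  = 5
Q = P - T - 2  [with P=1, T=2]  = -3
V = 2W - R + Q  [with W=5, R=10, Q=-3]  = -3
Without intervention: W = T^2 + P  [with T=2, P=1]  = 5; R = -3W - 2T + 1  [with W=5, T=2]  = -18; Q = P - T - 2  [with P=1, T=2]  = -3; V = 2W - R + Q  [with W=5, R=-18, Q=-3]  = 25.
Change = -3 − 25 = -28.

-28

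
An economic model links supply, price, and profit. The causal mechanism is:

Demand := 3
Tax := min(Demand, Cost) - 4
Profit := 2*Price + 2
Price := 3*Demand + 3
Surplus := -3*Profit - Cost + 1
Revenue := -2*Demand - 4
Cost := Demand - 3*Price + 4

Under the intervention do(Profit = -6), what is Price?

do(Profit=-6) replaces the equation Profit := 2*Price + 2 with the constant Profit = -6.
Price is not downstream of the intervention, so its value is determined by the original equations.
Price = 3*Demand + 3  [with Demand=3]  = 12

12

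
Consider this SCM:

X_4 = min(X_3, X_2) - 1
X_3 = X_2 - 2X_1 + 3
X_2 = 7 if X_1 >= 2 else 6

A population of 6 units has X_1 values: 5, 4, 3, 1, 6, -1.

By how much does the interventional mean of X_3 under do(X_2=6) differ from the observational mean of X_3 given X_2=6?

Under do(X_2=6), X_2's equation is replaced by X_2=6 for every unit. Per-unit X_3: -1, 1, 3, 7, -3, 11. Mean = 3.
Conditioning on X_2=6 selects the 2 unit(s) with X_1 ∈ {1, -1}. Their X_3 values: 7, 11. Mean = 9.
Difference = 3 − 9 = -6.

-6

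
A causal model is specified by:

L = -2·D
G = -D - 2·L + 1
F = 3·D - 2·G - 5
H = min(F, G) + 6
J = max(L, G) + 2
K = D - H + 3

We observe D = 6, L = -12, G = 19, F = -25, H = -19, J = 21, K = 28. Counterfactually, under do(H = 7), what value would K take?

2

Under do(H=7), the mechanism H = min(F, G) + 6 is discarded; H is fixed at 7.
K = D - H + 3  [with D=6, H=7]  = 2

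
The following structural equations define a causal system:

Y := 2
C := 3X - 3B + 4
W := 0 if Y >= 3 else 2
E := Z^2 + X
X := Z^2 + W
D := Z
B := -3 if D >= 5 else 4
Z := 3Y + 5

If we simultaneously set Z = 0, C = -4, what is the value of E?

The joint intervention fixes Z = 0, C = -4, removing each variable's own equation.
W = 0 if Y >= 3 else 2  [with Y=2]  = 2
X = Z^2 + W  [with Z=0, W=2]  = 2
E = Z^2 + X  [with Z=0, X=2]  = 2

2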